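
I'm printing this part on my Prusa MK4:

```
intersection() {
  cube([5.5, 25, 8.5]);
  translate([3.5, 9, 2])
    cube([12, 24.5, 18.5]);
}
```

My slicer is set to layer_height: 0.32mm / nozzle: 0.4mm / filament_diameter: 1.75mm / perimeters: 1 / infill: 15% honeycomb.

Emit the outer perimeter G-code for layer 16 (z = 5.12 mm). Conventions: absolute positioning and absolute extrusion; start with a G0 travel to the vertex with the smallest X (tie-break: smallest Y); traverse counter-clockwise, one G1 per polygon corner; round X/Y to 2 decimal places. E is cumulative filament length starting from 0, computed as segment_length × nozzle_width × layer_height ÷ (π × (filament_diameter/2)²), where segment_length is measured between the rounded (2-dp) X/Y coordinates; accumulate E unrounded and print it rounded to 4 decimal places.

G0 X3.50 Y9.00 Z5.12
G1 X5.50 Y9.00 E0.1064
G1 X5.50 Y25.00 E0.9579
G1 X3.50 Y25.00 E1.0643
G1 X3.50 Y9.00 E1.9158

At z = 5.12 mm: the 5.5×25 cube contributes its full rectangle; the 12×24.5 cube at (3.5, 9) contributes its full rectangle; Keeping only the common overlap: the 12×24.5 cube at (3.5, 9) partially overlaps the 5.5×25 cube; clipping to the common part keeps 32.00 mm² — 1 connected region. The outline is a single polygon with 4 vertices. Extrusion per mm of travel: 0.4 × 0.32 / (π × 0.875²) = 0.053216. Accumulating E over each segment gives final E = 1.9158.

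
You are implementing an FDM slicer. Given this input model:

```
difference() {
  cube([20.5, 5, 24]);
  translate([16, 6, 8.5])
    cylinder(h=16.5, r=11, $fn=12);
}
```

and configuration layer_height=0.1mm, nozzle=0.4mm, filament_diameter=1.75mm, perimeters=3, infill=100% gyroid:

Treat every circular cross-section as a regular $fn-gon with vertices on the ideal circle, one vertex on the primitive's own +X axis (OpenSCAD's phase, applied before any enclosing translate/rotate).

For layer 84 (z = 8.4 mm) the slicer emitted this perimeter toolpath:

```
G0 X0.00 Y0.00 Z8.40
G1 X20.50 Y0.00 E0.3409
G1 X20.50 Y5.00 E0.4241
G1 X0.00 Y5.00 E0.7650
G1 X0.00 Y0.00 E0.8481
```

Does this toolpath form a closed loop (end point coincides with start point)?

Start point (G0): (0.00, 0.00). End point (last G1): the path returns to the start — closed.

yes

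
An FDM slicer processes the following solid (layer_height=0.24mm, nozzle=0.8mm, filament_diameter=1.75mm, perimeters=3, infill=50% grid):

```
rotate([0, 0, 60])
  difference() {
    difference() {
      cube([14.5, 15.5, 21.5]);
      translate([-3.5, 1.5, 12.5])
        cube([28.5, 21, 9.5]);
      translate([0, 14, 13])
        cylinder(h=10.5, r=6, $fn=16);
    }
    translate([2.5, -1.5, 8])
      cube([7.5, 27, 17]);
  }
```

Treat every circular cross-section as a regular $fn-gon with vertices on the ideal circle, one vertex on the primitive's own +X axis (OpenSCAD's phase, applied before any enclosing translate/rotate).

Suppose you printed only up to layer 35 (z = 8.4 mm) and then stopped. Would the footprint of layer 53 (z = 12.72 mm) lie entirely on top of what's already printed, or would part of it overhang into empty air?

entirely on top

Compare the two slices. At z = 8.4: the 14.5×15.5 cube contributes its full rectangle (area 224.75 mm²); the cube at (-3.5, 1.5) is not intersected at this z (z outside [12.5, 22]); the cylinder at (0, 14) does not reach this height (z outside [13, 23.5]); Subtracting the remaining from the first: none of the subtracted shapes is present at this height, so the 14.5×15.5 cube is unchanged — area = 224.75 mm²; the cube at (2.5, -1.5) is present — its section is the full 7.5×27 rectangle (area 202.50 mm²); After the difference (first − rest): starting from the result so far (224.75 mm²), the 7.5×27 cube at (2.5, -1.5) partially overlaps it — only the 116.25 mm² overlap (of its 202.50 mm²) is removed, clipping the outline — area = 108.50 mm²; (whole slice rotated 60° about Z — lengths, areas and connectivity unchanged). At z = 12.72: the 14.5×15.5 cube contributes its full rectangle (area 224.75 mm²); the cube at (-3.5, 1.5) (footprint 28.5×21) is included at this height (area 598.50 mm²); the cylinder at (0, 14) does not reach this height (z outside [13, 23.5]); Taking the first minus the rest: starting from the 14.5×15.5 cube (224.75 mm²), the 28.5×21 cube at (-3.5, 1.5) partially overlaps it — only the 203.00 mm² overlap (of its 598.50 mm²) is removed, clipping the outline — area = 21.75 mm²; the cube at (2.5, -1.5) is present — its section is the full 7.5×27 rectangle (area 202.50 mm²); Subtracting the remaining from the first: starting from that combined region (21.75 mm²), the 7.5×27 cube at (2.5, -1.5) partially overlaps it — only the 11.25 mm² overlap (of its 202.50 mm²) is removed, clipping the outline — area = 10.50 mm²; (rotated 60° about Z; rotation is an isometry so areas/perimeters/island counts are preserved). Checking containment: the cross-section at z = 12.72 is a subset of the cross-section at z = 8.4.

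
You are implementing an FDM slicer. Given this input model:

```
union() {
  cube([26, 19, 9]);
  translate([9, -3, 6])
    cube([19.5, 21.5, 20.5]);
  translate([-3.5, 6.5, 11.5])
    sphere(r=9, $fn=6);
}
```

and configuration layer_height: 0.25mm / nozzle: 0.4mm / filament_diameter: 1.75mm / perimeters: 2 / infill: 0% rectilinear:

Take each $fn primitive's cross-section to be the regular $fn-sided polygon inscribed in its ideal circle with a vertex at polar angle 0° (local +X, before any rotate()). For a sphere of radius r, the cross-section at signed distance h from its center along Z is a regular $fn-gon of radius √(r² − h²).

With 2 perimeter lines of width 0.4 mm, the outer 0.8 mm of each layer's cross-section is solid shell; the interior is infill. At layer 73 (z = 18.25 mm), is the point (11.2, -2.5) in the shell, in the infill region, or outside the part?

shell

At z = 18.25 mm: the cube is not intersected at this z (z outside [0, 9]); the 19.5×21.5 cube at (9, -3) contributes its full rectangle; the r=9 sphere at (-3.5, 6.5) slices to a regular 6-gon of circumradius 5.953 (√(r²−h²) with h=6.75 from center); Merging all regions: the 2 present regions are separate (no shared area or edge), so areas and boundary lengths simply add and each stays a separate island — 2 connected regions. Overall, the cross-section has 2 separate islands. The nearest boundary edge runs (28.50, -3.00)→(9.00, -3.00); distance from the point to it = 0.50 mm. (Shell/infill is judged within the island containing the point — the largest one.) The point is inside the cross-section, 0.50 mm from the nearest boundary — within the 0.8 mm shell band (2 × 0.4).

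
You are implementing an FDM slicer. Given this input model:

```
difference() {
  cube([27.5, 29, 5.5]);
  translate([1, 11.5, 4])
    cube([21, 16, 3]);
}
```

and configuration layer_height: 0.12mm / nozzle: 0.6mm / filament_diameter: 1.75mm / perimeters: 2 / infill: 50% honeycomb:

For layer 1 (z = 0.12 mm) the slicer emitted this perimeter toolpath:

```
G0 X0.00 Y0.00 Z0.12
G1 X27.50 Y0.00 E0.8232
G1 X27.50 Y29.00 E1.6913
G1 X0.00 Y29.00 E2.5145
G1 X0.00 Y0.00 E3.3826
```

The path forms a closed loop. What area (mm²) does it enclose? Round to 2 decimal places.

Apply the shoelace formula to the sequence of (X, Y) vertices; enclosed area = 797.50 mm².

797.50 mm²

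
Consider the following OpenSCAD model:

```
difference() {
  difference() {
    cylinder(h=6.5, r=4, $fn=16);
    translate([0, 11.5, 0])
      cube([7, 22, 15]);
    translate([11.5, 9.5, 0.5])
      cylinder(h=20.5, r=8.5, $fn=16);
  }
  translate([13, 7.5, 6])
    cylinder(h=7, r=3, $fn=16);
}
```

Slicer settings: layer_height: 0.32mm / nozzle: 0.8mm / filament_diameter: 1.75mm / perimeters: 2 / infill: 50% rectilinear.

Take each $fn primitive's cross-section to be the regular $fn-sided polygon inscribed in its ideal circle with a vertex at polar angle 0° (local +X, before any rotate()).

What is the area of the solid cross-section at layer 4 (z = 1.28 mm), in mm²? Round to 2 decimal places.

48.98 mm²

At z = 1.28 mm: the cylinder: section is a regular 16-gon, circumradius r=4 (area = (16/2)·4.000²·sin(360°/16) = 48.98 mm²); the cube at (0, 11.5) (footprint 7×22) is included at this height (area 154.00 mm²); the cylinder at (11.5, 9.5): section is a regular 16-gon, circumradius r=8.5 (area = (16/2)·8.500²·sin(360°/16) = 221.19 mm²); Taking the first minus the rest: starting from the r=4 cylinder (48.98 mm²), the 7×22 cube at (0, 11.5) misses the remaining region (no effect); the r=8.5 cylinder at (11.5, 9.5) misses the remaining region (no effect) — area = 48.98 mm²; the cylinder at (13, 7.5) is absent (z outside [6, 13]); Taking the first minus the rest: none of the subtracted shapes is present at this height, so the result so far is unchanged — area = 48.98 mm². Overall, the cross-section is a single solid region. Net area = 48.98 mm².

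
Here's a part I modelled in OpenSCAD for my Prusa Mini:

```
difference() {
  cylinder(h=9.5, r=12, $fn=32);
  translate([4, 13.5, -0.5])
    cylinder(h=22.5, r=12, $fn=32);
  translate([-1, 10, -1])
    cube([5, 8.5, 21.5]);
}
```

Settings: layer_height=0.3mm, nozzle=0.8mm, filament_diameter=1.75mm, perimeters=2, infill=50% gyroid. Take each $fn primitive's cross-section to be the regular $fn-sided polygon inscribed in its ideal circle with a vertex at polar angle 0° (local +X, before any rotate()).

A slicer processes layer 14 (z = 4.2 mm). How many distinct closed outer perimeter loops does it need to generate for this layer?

1

At z = 4.2 mm: the r=12 cylinder gives a regular 32-gon of circumradius 12 (constant along its height); the r=12 cylinder at (4, 13.5) contributes a regular 32-gon of circumradius 12; the 5×8.5 cube at (-1, 10) contributes its full rectangle; After the difference (first − rest): starting from the r=12 cylinder, the r=12 cylinder at (4, 13.5) partially overlaps it — only the 133.29 mm² overlap (of its 449.49 mm²) is removed, clipping the outline; the 5×8.5 cube at (-1, 10) misses the remaining region (no effect) — 1 connected region. The result has 1 disconnected region.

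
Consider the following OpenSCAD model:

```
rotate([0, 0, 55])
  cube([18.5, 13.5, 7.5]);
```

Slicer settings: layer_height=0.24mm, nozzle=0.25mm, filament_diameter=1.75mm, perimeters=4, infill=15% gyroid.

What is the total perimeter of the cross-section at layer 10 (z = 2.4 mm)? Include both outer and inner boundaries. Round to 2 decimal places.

At z = 2.4 mm: the cube is present — its section is the full 18.5×13.5 rectangle (perimeter 64.00 mm); (whole slice rotated 55° about Z — lengths, areas and connectivity unchanged). Overall, the cross-section is a single solid region. Total boundary length (outer) = 64.00 mm.

64.00 mm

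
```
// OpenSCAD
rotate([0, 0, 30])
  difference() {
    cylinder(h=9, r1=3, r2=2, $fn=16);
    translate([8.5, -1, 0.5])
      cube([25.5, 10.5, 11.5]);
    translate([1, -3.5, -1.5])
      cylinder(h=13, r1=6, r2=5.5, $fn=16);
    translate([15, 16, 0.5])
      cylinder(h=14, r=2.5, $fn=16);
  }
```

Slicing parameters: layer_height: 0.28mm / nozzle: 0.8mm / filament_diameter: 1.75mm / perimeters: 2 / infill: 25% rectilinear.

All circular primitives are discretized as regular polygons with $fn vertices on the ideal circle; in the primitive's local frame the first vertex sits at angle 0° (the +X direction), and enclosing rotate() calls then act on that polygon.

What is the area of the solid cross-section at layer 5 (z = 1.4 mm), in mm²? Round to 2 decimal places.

At z = 1.4 mm: the cone (r1=3→r2=2) has section circumradius 2.844 here — a regular 16-gon (area = (16/2)·2.844²·sin(360°/16) = 24.77 mm²); the cube at (8.5, -1) (footprint 25.5×10.5) is included at this height (area 267.75 mm²); the cone at (1, -3.5) contributes a regular 16-gon of circumradius 5.888 (interpolated between r1=6 and r2=5.5 at t=0.223) (area = (16/2)·5.888²·sin(360°/16) = 106.15 mm²); the cylinder at (15, 16): section is a regular 16-gon, circumradius r=2.5 (area = (16/2)·2.500²·sin(360°/16) = 19.13 mm²); Subtracting the remaining from the first: starting from the cone (24.77 mm²), the 25.5×10.5 cube at (8.5, -1) misses the remaining region (no effect); the cone at (1, -3.5) partially overlaps it — only the 22.77 mm² overlap (of its 106.15 mm²) is removed, clipping the outline; the r=2.5 cylinder at (15, 16) misses the remaining region (no effect) — area = 2.00 mm²; (rotated 30° about Z; rotation is an isometry so areas/perimeters/island counts are preserved). Overall, the cross-section is a single solid region. Net area = 2.00 mm².

2.00 mm²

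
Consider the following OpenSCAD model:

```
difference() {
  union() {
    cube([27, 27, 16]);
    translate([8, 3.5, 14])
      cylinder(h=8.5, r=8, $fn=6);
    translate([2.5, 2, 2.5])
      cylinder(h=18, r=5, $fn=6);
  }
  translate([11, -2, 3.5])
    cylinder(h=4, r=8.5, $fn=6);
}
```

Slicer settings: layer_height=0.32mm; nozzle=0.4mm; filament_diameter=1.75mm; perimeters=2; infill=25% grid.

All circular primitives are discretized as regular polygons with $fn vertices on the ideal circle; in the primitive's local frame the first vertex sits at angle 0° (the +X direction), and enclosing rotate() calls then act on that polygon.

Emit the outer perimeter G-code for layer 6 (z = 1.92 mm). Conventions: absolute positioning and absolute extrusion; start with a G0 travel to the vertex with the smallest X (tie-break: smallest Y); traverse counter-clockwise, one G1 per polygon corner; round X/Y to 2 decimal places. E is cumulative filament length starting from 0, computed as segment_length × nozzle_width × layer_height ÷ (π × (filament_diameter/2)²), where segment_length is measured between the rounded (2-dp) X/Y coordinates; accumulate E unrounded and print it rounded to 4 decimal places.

At z = 1.92 mm: the cube is present — its section is the full 27×27 rectangle; the cylinder at (8, 3.5) does not reach this height (z outside [14, 22.5]); the cylinder at (2.5, 2) is absent (z outside [2.5, 20.5]); Merging all regions: only the 27×27 cube is present, so the union is just that shape — 1 connected region; the cylinder at (11, -2) is not intersected at this z (z outside [3.5, 7.5]); Subtracting the remaining from the first: none of the subtracted shapes is present at this height, so that combined region is unchanged — 1 connected region. The outline is a single polygon with 4 vertices. Extrusion per mm of travel: 0.4 × 0.32 / (π × 0.875²) = 0.053216. Accumulating E over each segment gives final E = 5.7474.

G0 X0.00 Y0.00 Z1.92
G1 X27.00 Y0.00 E1.4368
G1 X27.00 Y27.00 E2.8737
G1 X0.00 Y27.00 E4.3105
G1 X0.00 Y0.00 E5.7474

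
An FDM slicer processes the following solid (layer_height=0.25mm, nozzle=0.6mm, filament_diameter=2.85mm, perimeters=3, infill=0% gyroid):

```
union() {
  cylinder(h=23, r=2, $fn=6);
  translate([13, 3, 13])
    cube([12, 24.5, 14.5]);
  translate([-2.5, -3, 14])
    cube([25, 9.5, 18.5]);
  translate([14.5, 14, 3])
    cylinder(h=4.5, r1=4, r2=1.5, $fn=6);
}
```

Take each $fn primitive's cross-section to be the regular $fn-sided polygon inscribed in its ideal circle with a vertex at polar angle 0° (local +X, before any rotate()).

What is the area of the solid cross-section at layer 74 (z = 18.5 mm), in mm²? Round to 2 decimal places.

498.25 mm²

At z = 18.5 mm: the r=2 cylinder contributes a regular 6-gon of circumradius 2 (area = (6/2)·2.000²·sin(360°/6) = 10.39 mm²); the 12×24.5 cube at (13, 3) contributes its full rectangle (area 294.00 mm²); the cube at (-2.5, -3) (footprint 25×9.5) is included at this height (area 237.50 mm²); the cone at (14.5, 14) is not intersected at this z (z outside [3, 7.5]); Merging all regions: the regions partially overlap — summed areas 541.89 mm² minus the doubly-counted overlap 43.64 mm² gives 498.25 mm² — area = 498.25 mm². Overall, the cross-section is a single solid region. Net area = 498.25 mm².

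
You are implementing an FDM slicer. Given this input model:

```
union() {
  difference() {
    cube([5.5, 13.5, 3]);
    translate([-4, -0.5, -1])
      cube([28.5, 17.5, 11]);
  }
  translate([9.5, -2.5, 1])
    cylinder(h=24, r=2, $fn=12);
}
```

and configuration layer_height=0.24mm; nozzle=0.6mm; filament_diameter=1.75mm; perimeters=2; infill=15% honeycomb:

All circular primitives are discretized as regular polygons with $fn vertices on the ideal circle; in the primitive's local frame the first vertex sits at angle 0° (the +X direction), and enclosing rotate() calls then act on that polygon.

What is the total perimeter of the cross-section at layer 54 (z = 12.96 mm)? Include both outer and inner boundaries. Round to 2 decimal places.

12.42 mm

At z = 12.96 mm: the cube is absent (z outside [0, 3]); the cube at (-4, -0.5) is not intersected at this z (z outside [-1, 10]); Subtracting the remaining from the first: the first operand is absent here, so nothing remains; the r=2 cylinder at (9.5, -2.5) contributes a regular 12-gon of circumradius 2 (perimeter = 2·12·2.000·sin(180°/12) = 12.42 mm); Combining (union): only the r=2 cylinder at (9.5, -2.5) is present, so the union is just that shape — boundary = 12.42 mm. Overall, the cross-section is a single solid region. Total boundary length (outer) = 12.42 mm.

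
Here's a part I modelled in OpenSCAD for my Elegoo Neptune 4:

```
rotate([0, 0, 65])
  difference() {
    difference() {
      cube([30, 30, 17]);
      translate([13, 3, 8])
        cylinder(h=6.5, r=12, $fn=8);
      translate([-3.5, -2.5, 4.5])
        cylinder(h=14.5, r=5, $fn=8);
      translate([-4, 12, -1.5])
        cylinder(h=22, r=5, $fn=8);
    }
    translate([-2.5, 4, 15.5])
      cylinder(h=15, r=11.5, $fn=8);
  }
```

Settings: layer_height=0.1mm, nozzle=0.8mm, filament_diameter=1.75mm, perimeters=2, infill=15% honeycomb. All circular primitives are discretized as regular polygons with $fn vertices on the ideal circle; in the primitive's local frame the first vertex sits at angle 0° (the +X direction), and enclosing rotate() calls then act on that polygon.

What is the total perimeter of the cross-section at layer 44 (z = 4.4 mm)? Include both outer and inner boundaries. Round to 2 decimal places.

120.40 mm

At z = 4.4 mm: the cube is present — its section is the full 30×30 rectangle (perimeter 120.00 mm); the cylinder at (13, 3) does not reach this height (z outside [8, 14.5]); the cylinder at (-3.5, -2.5) is not intersected at this z (z outside [4.5, 19]); the r=5 cylinder at (-4, 12) gives a regular 8-gon of circumradius 5 (constant along its height) (perimeter = 2·8·5.000·sin(180°/8) = 30.61 mm); Taking the first minus the rest: starting from the 30×30 cube, the r=5 cylinder at (-4, 12) partially overlaps it — only the 2.41 mm² overlap (of its 70.71 mm²) is removed, clipping the outline — boundary = 120.40 mm; the cylinder at (-2.5, 4) does not reach this height (z outside [15.5, 30.5]); Taking the first minus the rest: none of the subtracted shapes is present at this height, so the result so far is unchanged — boundary = 120.40 mm; (whole slice rotated 65° about Z — lengths, areas and connectivity unchanged). Overall, the cross-section is a single solid region. Total boundary length (outer) = 120.40 mm.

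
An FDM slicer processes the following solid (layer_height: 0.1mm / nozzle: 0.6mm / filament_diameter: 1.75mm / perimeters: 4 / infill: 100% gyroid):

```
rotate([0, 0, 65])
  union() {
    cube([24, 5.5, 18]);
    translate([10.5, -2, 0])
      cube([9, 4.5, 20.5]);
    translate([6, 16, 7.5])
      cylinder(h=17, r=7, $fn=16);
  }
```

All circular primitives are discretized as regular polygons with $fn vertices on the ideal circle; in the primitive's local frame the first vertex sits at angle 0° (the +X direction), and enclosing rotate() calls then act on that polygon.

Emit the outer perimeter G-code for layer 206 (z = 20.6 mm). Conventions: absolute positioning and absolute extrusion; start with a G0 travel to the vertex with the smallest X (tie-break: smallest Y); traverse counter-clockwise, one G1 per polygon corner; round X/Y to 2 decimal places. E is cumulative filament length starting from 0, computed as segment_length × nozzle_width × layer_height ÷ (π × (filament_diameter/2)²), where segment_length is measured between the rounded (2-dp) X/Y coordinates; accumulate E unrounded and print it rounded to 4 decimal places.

At z = 20.6 mm: the cube is absent (z outside [0, 18]); the cube at (10.5, -2) does not reach this height (z outside [0, 20.5]); the r=7 cylinder at (6, 16) contributes a regular 16-gon of circumradius 7; Combining (union): only the r=7 cylinder at (6, 16) is present, so the union is just that shape — 1 connected region; (rotated 65° about Z; rotation is an isometry so areas/perimeters/island counts are preserved). The outline is a single polygon with 16 vertices. Extrusion per mm of travel: 0.6 × 0.1 / (π × 0.875²) = 0.024945. Accumulating E over each segment gives final E = 1.0900.

G0 X-18.96 Y12.51 Z20.60
G1 X-18.54 Y9.81 E0.0682
G1 X-17.13 Y7.47 E0.1363
G1 X-14.92 Y5.86 E0.2045
G1 X-12.27 Y5.21 E0.2726
G1 X-9.57 Y5.62 E0.3407
G1 X-7.24 Y7.04 E0.4088
G1 X-5.62 Y9.24 E0.4769
G1 X-4.97 Y11.89 E0.5450
G1 X-5.39 Y14.59 E0.6131
G1 X-6.80 Y16.93 E0.6813
G1 X-9.01 Y18.54 E0.7495
G1 X-11.66 Y19.19 E0.8176
G1 X-14.36 Y18.78 E0.8857
G1 X-16.69 Y17.36 E0.9538
G1 X-18.31 Y15.16 E1.0219
G1 X-18.96 Y12.51 E1.0900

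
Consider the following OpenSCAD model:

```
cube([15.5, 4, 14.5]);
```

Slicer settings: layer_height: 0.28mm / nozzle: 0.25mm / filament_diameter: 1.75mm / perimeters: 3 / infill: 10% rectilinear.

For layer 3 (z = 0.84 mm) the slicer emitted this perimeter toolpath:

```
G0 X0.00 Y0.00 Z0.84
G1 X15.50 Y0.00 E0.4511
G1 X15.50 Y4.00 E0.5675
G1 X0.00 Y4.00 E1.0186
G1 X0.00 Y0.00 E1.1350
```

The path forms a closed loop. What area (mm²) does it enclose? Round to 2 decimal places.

62.00 mm²

Apply the shoelace formula to the sequence of (X, Y) vertices; enclosed area = 62.00 mm².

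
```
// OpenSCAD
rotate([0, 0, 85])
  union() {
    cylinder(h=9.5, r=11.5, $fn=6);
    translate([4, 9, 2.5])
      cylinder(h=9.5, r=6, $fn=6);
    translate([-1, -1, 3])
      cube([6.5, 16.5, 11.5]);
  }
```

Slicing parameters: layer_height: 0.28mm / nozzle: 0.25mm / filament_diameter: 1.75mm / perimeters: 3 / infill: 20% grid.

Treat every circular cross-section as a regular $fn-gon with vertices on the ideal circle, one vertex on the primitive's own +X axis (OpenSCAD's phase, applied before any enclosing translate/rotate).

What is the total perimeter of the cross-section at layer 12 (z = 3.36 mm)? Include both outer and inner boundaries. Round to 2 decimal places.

At z = 3.36 mm: the r=11.5 cylinder contributes a regular 6-gon of circumradius 11.5 (perimeter = 2·6·11.500·sin(180°/6) = 69.00 mm); the r=6 cylinder at (4, 9) contributes a regular 6-gon of circumradius 6 (perimeter = 2·6·6.000·sin(180°/6) = 36.00 mm); the cube at (-1, -1) (footprint 6.5×16.5) is included at this height (perimeter 46.00 mm); Merging all regions: the regions partially overlap (shared area 143.60 mm²), so the edge portions inside another operand are dropped and the merged outline is re-measured after clipping — boundary = 81.66 mm; (whole slice rotated 85° about Z — lengths, areas and connectivity unchanged). Overall, the cross-section is a single solid region. Total boundary length (outer) = 81.66 mm.

81.66 mm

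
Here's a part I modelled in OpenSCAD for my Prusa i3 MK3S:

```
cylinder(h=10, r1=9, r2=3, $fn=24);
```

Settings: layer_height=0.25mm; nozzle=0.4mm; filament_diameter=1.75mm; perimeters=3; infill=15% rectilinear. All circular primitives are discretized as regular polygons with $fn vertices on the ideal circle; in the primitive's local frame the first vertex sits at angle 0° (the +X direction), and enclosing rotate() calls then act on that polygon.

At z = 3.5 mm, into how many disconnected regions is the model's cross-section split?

At z = 3.5 mm: the cone contributes a regular 24-gon of circumradius 6.900 (interpolated between r1=9 and r2=3 at t=0.350). The result has 1 disconnected region.

1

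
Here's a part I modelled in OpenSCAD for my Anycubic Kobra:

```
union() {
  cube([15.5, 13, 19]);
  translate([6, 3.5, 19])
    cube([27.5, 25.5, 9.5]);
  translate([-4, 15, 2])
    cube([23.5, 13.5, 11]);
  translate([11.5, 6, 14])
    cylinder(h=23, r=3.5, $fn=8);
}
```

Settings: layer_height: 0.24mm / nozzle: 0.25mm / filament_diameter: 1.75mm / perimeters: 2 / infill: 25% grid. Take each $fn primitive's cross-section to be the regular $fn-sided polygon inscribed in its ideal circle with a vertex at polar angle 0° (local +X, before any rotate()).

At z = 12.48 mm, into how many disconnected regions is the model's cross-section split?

At z = 12.48 mm: the cube (footprint 15.5×13) is included at this height; the cube at (6, 3.5) is not intersected at this z (z outside [19, 28.5]); the cube at (-4, 15) is present — its section is the full 23.5×13.5 rectangle; the cylinder at (11.5, 6) is not intersected at this z (z outside [14, 37]); Merging all regions: the 2 present regions are separate (no shared area or edge), so areas and boundary lengths simply add and each stays a separate island — 2 connected regions. The result has 2 disconnected regions.

2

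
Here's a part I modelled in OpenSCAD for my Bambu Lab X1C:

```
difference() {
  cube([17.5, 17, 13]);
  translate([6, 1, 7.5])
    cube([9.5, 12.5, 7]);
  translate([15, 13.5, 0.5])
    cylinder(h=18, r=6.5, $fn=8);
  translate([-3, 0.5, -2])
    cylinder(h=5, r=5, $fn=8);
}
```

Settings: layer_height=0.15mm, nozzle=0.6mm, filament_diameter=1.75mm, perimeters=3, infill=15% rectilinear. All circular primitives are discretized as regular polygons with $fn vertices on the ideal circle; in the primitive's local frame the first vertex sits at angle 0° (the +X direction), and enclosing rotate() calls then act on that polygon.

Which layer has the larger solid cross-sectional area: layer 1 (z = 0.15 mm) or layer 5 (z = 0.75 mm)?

layer 1 (z = 0.15 mm)

Layer 1 (z = 0.15): the cube (footprint 17.5×17) is included at this height (area 297.50 mm²); the cube at (6, 1) is not intersected at this z (z outside [7.5, 14.5]); the cylinder at (15, 13.5) is not intersected at this z (z outside [0.5, 18.5]); the r=5 cylinder at (-3, 0.5) gives a regular 8-gon of circumradius 5 (constant along its height) (area = (8/2)·5.000²·sin(360°/8) = 70.71 mm²); After the difference (first − rest): starting from the 17.5×17 cube (297.50 mm²), the r=5 cylinder at (-3, 0.5) partially overlaps it — only the 5.49 mm² overlap (of its 70.71 mm²) is removed, clipping the outline — area = 292.01 mm². So its area = 292.01 mm². Layer 5 (z = 0.75): the cube is present — its section is the full 17.5×17 rectangle (area 297.50 mm²); the cube at (6, 1) is not intersected at this z (z outside [7.5, 14.5]); the r=6.5 cylinder at (15, 13.5) contributes a regular 8-gon of circumradius 6.5 (area = (8/2)·6.500²·sin(360°/8) = 119.50 mm²); the r=5 cylinder at (-3, 0.5) gives a regular 8-gon of circumradius 5 (constant along its height) (area = (8/2)·5.000²·sin(360°/8) = 70.71 mm²); Subtracting the remaining from the first: starting from the 17.5×17 cube (297.50 mm²), the r=6.5 cylinder at (15, 13.5) partially overlaps it — only the 73.79 mm² overlap (of its 119.50 mm²) is removed, clipping the outline; the r=5 cylinder at (-3, 0.5) partially overlaps it — only the 5.49 mm² overlap (of its 70.71 mm²) is removed, clipping the outline — area = 218.22 mm². So its area = 218.22 mm². Layer 1 is larger (292.01 vs 218.22 mm²).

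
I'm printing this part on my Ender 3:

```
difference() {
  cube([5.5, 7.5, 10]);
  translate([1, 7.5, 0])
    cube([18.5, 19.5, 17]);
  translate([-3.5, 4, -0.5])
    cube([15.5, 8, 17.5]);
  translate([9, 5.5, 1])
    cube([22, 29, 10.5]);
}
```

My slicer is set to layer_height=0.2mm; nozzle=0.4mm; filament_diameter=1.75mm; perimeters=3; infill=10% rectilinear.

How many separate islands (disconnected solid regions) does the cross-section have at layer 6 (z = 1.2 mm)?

At z = 1.2 mm: the 5.5×7.5 cube contributes its full rectangle; the cube at (1, 7.5) (footprint 18.5×19.5) is included at this height; the cube at (-3.5, 4) (footprint 15.5×8) is included at this height; the cube at (9, 5.5) (footprint 22×29) is included at this height; Taking the first minus the rest: starting from the 5.5×7.5 cube, the 18.5×19.5 cube at (1, 7.5) misses the remaining region (no effect); the 15.5×8 cube at (-3.5, 4) partially overlaps it — only the 19.25 mm² overlap (of its 124.00 mm²) is removed, clipping the outline; the 22×29 cube at (9, 5.5) misses the remaining region (no effect) — 1 connected region. Overall, the cross-section is a single solid region. Island count = 1.

1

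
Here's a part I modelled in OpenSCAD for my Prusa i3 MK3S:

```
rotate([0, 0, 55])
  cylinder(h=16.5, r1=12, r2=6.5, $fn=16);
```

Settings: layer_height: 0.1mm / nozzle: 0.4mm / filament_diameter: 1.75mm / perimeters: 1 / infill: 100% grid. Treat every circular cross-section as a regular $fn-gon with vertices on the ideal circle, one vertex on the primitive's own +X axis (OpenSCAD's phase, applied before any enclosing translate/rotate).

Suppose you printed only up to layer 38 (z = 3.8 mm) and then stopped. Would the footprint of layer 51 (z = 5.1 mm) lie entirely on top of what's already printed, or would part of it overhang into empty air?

entirely on top

Compare the two slices. At z = 3.8: the cone: at t=0.230 of its height the radius interpolates to r₁+(r₂−r₁)t = 10.733, giving a regular 16-gon of that circumradius (area = (16/2)·10.733²·sin(360°/16) = 352.69 mm²); (whole slice rotated 55° about Z — lengths, areas and connectivity unchanged). At z = 5.1: the cone: at t=0.309 of its height the radius interpolates to r₁+(r₂−r₁)t = 10.300, giving a regular 16-gon of that circumradius (area = (16/2)·10.300²·sin(360°/16) = 324.79 mm²); (rotated 55° about Z; rotation is an isometry so areas/perimeters/island counts are preserved). Checking containment: the cross-section at z = 5.1 is a subset of the cross-section at z = 3.8.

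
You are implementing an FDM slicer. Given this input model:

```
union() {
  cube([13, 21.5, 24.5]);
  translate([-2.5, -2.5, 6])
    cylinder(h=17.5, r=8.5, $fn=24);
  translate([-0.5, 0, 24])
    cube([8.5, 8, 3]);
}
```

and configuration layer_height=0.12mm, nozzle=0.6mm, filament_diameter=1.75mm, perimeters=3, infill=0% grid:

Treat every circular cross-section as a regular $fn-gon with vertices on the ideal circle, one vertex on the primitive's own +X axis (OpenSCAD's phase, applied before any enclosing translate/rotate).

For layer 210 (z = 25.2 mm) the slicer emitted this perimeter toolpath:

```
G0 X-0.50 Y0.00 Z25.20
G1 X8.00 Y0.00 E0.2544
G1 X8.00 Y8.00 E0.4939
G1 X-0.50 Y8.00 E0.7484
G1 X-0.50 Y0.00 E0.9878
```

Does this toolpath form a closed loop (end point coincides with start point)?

Start point (G0): (-0.50, 0.00). End point (last G1): the path returns to the start — closed.

yes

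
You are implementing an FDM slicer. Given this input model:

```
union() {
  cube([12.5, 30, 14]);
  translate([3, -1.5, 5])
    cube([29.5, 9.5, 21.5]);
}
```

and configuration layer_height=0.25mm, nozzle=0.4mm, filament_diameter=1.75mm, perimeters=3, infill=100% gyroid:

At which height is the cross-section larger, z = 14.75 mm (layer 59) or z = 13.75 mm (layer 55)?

layer 55 (z = 13.75 mm)

Layer 59 (z = 14.75): the cube does not reach this height (z outside [0, 14]); the 29.5×9.5 cube at (3, -1.5) contributes its full rectangle (area 280.25 mm²); Combining (union): only the 29.5×9.5 cube at (3, -1.5) is present, so the union is just that shape — area = 280.25 mm². So its area = 280.25 mm². Layer 55 (z = 13.75): the 12.5×30 cube contributes its full rectangle (area 375.00 mm²); the 29.5×9.5 cube at (3, -1.5) contributes its full rectangle (area 280.25 mm²); Combining (union): the regions partially overlap — summed areas 655.25 mm² minus the doubly-counted overlap 76.00 mm² gives 579.25 mm² — area = 579.25 mm². So its area = 579.25 mm². Layer 55 is larger (579.25 vs 280.25 mm²).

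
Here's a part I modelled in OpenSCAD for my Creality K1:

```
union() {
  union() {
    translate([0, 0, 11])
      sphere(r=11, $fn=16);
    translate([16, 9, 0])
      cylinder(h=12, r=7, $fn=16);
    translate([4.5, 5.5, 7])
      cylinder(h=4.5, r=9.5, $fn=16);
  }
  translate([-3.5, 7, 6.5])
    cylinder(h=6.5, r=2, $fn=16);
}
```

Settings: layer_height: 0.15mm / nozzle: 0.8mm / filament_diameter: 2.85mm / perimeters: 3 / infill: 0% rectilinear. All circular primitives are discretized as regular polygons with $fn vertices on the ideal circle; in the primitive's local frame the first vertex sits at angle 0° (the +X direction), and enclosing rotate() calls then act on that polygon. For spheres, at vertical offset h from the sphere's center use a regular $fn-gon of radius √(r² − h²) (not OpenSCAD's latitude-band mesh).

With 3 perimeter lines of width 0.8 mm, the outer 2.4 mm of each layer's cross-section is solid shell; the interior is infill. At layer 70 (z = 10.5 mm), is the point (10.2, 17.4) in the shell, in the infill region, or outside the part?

outside

At z = 10.5 mm: the sphere: section is a regular 16-gon, circumradius = √(r²−h²) = √(11²−0.5²) = 10.989; the r=7 cylinder at (16, 9) contributes a regular 16-gon of circumradius 7; the r=9.5 cylinder at (4.5, 5.5) gives a regular 16-gon of circumradius 9.5 (constant along its height); Taking the union: the regions partially overlap (shared area 210.62 mm²), so overlapping operands fuse into one piece — 1 connected region; the cylinder at (-3.5, 7): section is a regular 16-gon, circumradius r=2; Combining (union): the r=2 cylinder at (-3.5, 7) lies entirely inside that combined region, so the union is just that combined region — 1 connected region. Overall, the cross-section is a single solid region. The nearest boundary edge runs (11.05, 13.95)→(13.32, 15.47); distance from the point to it = 3.34 mm. The point is not inside any of the regions above, so it lies outside the cross-section (3.34 mm from the nearest boundary).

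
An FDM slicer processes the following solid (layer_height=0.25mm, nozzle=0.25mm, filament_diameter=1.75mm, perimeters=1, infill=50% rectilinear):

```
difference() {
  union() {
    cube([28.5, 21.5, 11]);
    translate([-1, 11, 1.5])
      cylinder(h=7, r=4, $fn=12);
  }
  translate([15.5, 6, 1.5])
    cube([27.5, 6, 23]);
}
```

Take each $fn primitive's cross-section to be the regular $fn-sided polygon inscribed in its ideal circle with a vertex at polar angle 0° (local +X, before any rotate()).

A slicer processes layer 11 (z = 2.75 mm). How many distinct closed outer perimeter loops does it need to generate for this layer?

At z = 2.75 mm: the 28.5×21.5 cube contributes its full rectangle; the r=4 cylinder at (-1, 11) contributes a regular 12-gon of circumradius 4; Combining (union): the regions partially overlap (shared area 16.27 mm²), so overlapping operands fuse into one piece — 1 connected region; the cube at (15.5, 6) (footprint 27.5×6) is included at this height; After the difference (first − rest): starting from that combined region, the 27.5×6 cube at (15.5, 6) partially overlaps it — only the 78.00 mm² overlap (of its 165.00 mm²) is removed, clipping the outline — 1 connected region. The result has 1 disconnected region.

1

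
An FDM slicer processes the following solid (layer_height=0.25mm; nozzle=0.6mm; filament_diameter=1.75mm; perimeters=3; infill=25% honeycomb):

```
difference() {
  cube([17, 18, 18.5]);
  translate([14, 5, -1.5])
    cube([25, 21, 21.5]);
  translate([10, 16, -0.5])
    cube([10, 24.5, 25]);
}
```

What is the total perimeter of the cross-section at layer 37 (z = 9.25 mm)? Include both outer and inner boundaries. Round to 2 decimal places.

70.00 mm

At z = 9.25 mm: the cube is present — its section is the full 17×18 rectangle (perimeter 70.00 mm); the 25×21 cube at (14, 5) contributes its full rectangle (perimeter 92.00 mm); the cube at (10, 16) (footprint 10×24.5) is included at this height (perimeter 69.00 mm); After the difference (first − rest): starting from the 17×18 cube, the 25×21 cube at (14, 5) partially overlaps it — only the 39.00 mm² overlap (of its 525.00 mm²) is removed, clipping the outline; the 10×24.5 cube at (10, 16) partially overlaps it — only the 8.00 mm² overlap (of its 245.00 mm²) is removed, clipping the outline — boundary = 70.00 mm. Overall, the cross-section is a single solid region. Total boundary length (outer) = 70.00 mm.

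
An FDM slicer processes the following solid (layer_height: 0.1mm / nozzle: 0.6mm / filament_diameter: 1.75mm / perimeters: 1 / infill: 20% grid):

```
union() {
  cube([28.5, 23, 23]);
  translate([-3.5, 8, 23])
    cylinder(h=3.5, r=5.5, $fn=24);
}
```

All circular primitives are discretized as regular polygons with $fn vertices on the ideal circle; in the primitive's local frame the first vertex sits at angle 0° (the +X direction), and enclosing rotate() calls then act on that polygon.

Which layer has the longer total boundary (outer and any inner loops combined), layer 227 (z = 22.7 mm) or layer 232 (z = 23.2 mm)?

layer 227 (z = 22.7 mm)

Layer 227 (z = 22.7): the cube is present — its section is the full 28.5×23 rectangle (perimeter 103.00 mm); the cylinder at (-3.5, 8) does not reach this height (z outside [23, 26.5]); Taking the union: only the 28.5×23 cube is present, so the union is just that shape — boundary = 103.00 mm. So its perimeter = 103.00 mm. Layer 232 (z = 23.2): the cube is absent (z outside [0, 23]); the r=5.5 cylinder at (-3.5, 8) gives a regular 24-gon of circumradius 5.5 (constant along its height) (perimeter = 2·24·5.500·sin(180°/24) = 34.46 mm); Merging all regions: only the r=5.5 cylinder at (-3.5, 8) is present, so the union is just that shape — boundary = 34.46 mm. So its perimeter = 34.46 mm. Layer 227 is larger (103.00 vs 34.46 mm).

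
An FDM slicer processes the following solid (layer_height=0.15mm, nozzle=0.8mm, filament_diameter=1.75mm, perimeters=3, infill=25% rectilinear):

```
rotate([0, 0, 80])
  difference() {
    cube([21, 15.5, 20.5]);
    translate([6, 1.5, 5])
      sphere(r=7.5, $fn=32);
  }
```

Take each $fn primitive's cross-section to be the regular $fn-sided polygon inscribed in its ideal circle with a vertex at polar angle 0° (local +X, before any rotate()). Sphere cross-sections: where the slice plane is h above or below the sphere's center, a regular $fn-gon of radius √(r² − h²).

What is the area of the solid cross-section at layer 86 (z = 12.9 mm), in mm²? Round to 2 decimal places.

At z = 12.9 mm: the cube (footprint 21×15.5) is included at this height (area 325.50 mm²); the sphere at (6, 1.5) does not reach this height (|z−center|=7.900 > r=7.5); Subtracting the remaining from the first: none of the subtracted shapes is present at this height, so the 21×15.5 cube is unchanged — area = 325.50 mm²; (whole slice rotated 80° about Z — lengths, areas and connectivity unchanged). Overall, the cross-section is a single solid region. Net area = 325.50 mm².

325.50 mm²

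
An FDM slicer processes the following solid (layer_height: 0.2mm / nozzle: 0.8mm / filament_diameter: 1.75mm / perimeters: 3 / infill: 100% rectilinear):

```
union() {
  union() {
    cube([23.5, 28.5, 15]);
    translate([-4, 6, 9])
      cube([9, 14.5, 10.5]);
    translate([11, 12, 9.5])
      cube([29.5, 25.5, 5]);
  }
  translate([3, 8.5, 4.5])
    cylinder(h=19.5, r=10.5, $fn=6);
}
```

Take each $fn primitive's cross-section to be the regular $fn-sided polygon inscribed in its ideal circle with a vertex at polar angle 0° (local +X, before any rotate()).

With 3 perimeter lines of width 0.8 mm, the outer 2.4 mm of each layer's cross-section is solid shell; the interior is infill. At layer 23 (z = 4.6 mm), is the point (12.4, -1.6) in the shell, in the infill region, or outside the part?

At z = 4.6 mm: the cube (footprint 23.5×28.5) is included at this height; the cube at (-4, 6) is absent (z outside [9, 19.5]); the cube at (11, 12) is absent (z outside [9.5, 14.5]); Combining (union): only the 23.5×28.5 cube is present, so the union is just that shape — 1 connected region; the r=10.5 cylinder at (3, 8.5) gives a regular 6-gon of circumradius 10.5 (constant along its height); Merging all regions: the regions partially overlap (shared area 192.78 mm²), so overlapping operands fuse into one piece — 1 connected region. Overall, the cross-section is a single solid region. The nearest boundary edge runs (23.50, 0.00)→(8.59, 0.00); distance from the point to it = 1.60 mm. The point is not inside any of the regions above, so it lies outside the cross-section (1.60 mm from the nearest boundary).

outside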